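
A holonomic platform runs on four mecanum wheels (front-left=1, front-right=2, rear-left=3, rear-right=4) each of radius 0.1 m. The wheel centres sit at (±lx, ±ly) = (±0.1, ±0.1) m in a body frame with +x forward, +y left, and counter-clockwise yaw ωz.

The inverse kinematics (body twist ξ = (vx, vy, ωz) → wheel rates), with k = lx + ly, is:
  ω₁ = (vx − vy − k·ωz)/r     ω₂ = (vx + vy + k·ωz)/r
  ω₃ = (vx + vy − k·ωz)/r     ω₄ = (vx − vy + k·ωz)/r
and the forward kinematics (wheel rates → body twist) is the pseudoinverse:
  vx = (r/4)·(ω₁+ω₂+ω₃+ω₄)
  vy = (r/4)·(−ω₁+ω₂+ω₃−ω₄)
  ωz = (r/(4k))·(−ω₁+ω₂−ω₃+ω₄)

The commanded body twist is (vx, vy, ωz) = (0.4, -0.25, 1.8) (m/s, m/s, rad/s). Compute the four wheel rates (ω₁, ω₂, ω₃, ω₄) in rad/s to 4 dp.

k = lx + ly = 0.1 + 0.1 = 0.2000;  k·ωz = 0.2000·1.8 = 0.3600
ω₁ (FL) = (vx − vy − k·ωz)/r = 0.2900/0.1 = 2.9000
ω₂ (FR) = (vx + vy + k·ωz)/r = 0.5100/0.1 = 5.1000
ω₃ (RL) = (vx + vy − k·ωz)/r = -0.2100/0.1 = -2.1000
ω₄ (RR) = (vx − vy + k·ωz)/r = 1.0100/0.1 = 10.1000

(2.9000, 5.1000, -2.1000, 10.1000)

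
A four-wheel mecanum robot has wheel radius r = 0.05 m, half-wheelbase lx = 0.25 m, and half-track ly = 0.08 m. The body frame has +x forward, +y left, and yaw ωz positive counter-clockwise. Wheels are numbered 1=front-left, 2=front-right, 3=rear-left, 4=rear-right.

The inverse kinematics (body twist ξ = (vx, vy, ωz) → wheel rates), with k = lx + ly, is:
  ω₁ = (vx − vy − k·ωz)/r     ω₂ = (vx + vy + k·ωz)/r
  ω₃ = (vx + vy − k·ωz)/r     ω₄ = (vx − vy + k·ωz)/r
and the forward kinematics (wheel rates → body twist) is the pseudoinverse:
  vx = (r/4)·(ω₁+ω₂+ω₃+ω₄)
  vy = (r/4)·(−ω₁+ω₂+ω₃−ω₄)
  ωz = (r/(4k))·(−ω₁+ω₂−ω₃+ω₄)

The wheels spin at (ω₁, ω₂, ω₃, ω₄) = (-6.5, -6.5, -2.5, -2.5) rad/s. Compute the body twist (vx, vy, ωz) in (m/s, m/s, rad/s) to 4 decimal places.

k = lx + ly = 0.25 + 0.08 = 0.3300
ω₁+ω₂+ω₃+ω₄ = -18.0000  →  vx = (0.05/4)·-18.0000 = -0.2250
−ω₁+ω₂+ω₃−ω₄ = 0.0000  →  vy = (0.05/4)·0.0000 = 0.0000
−ω₁+ω₂−ω₃+ω₄ = 0.0000  →  ωz = (0.05/1.3200)·0.0000 = 0.0000

(-0.2250, 0.0000, 0.0000)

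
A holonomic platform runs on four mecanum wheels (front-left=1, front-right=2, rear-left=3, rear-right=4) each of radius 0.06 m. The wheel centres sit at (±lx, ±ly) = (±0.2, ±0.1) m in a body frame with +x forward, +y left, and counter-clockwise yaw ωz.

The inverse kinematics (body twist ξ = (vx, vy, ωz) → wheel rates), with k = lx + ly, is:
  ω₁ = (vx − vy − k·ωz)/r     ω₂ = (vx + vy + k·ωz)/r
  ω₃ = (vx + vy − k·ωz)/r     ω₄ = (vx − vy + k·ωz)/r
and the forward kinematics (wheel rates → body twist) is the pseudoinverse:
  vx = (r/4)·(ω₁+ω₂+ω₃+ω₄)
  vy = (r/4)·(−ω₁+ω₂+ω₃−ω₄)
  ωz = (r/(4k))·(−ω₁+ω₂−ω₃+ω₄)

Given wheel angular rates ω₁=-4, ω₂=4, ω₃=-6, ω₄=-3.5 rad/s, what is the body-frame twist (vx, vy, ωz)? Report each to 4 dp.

(-0.1425, 0.0825, 0.5250)

k = lx + ly = 0.2 + 0.1 = 0.3000
ω₁+ω₂+ω₃+ω₄ = -9.5000  →  vx = (0.06/4)·-9.5000 = -0.1425
−ω₁+ω₂+ω₃−ω₄ = 5.5000  →  vy = (0.06/4)·5.5000 = 0.0825
−ω₁+ω₂−ω₃+ω₄ = 10.5000  →  ωz = (0.06/1.2000)·10.5000 = 0.5250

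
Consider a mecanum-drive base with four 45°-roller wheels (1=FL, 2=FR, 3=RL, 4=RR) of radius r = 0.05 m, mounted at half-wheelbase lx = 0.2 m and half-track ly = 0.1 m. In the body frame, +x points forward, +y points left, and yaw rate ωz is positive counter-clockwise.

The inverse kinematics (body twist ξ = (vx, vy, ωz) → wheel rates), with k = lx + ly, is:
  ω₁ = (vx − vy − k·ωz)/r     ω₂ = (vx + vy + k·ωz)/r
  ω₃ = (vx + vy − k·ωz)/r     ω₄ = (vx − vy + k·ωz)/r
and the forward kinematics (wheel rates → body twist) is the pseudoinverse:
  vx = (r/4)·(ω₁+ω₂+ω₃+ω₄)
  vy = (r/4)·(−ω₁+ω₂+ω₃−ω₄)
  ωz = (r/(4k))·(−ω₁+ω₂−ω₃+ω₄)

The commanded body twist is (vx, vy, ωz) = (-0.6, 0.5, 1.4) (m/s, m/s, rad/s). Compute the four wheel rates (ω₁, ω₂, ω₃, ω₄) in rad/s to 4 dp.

(-30.4000, 6.4000, -10.4000, -13.6000)

k = lx + ly = 0.2 + 0.1 = 0.3000;  k·ωz = 0.3000·1.4 = 0.4200
ω₁ (FL) = (vx − vy − k·ωz)/r = -1.5200/0.05 = -30.4000
ω₂ (FR) = (vx + vy + k·ωz)/r = 0.3200/0.05 = 6.4000
ω₃ (RL) = (vx + vy − k·ωz)/r = -0.5200/0.05 = -10.4000
ω₄ (RR) = (vx − vy + k·ωz)/r = -0.6800/0.05 = -13.6000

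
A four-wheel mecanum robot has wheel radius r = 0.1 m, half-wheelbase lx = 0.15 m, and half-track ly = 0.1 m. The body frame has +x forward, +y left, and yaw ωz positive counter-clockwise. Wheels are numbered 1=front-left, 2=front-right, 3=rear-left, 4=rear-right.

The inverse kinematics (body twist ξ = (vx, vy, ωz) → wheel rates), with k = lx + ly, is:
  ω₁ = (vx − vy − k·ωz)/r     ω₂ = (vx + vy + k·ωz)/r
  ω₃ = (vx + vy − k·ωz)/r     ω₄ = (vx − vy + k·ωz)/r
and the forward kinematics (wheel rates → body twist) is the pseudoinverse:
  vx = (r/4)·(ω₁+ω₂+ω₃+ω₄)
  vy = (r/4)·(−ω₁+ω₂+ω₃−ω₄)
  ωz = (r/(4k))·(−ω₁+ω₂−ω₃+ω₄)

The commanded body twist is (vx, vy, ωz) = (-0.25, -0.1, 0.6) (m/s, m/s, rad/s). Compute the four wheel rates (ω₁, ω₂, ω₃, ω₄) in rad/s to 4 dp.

(-3.0000, -2.0000, -5.0000, 0.0000)

k = lx + ly = 0.15 + 0.1 = 0.2500;  k·ωz = 0.2500·0.6 = 0.1500
ω₁ (FL) = (vx − vy − k·ωz)/r = -0.3000/0.1 = -3.0000
ω₂ (FR) = (vx + vy + k·ωz)/r = -0.2000/0.1 = -2.0000
ω₃ (RL) = (vx + vy − k·ωz)/r = -0.5000/0.1 = -5.0000
ω₄ (RR) = (vx − vy + k·ωz)/r = 0.0000/0.1 = 0.0000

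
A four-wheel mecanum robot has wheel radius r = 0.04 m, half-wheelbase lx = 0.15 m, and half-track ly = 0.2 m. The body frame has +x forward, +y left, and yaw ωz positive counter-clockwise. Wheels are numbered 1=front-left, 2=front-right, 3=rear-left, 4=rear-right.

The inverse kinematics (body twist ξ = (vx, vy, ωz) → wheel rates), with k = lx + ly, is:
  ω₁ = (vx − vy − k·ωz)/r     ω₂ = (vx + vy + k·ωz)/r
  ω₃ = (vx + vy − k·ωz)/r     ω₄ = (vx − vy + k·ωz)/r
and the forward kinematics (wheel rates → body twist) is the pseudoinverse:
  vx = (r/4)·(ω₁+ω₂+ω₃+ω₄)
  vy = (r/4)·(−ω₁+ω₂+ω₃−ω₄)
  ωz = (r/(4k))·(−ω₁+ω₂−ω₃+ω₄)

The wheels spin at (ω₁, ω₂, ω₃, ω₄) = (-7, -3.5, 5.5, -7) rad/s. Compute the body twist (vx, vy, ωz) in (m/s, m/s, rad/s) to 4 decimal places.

(-0.1200, 0.1600, -0.2571)

k = lx + ly = 0.15 + 0.2 = 0.3500
ω₁+ω₂+ω₃+ω₄ = -12.0000  →  vx = (0.04/4)·-12.0000 = -0.1200
−ω₁+ω₂+ω₃−ω₄ = 16.0000  →  vy = (0.04/4)·16.0000 = 0.1600
−ω₁+ω₂−ω₃+ω₄ = -9.0000  →  ωz = (0.04/1.4000)·-9.0000 = -0.2571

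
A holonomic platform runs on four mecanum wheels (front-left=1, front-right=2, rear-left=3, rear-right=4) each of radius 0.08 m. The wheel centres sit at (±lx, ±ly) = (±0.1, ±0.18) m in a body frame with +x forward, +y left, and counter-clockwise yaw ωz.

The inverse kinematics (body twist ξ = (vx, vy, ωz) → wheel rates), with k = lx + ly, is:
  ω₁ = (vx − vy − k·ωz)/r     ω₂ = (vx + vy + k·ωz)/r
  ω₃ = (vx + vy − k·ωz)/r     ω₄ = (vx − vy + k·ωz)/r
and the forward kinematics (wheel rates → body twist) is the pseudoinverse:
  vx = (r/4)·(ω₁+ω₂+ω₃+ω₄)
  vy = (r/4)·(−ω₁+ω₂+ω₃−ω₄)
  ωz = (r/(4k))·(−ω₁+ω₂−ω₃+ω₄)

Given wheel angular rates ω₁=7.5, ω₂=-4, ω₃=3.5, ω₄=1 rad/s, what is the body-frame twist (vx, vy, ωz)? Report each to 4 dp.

k = lx + ly = 0.1 + 0.18 = 0.2800
ω₁+ω₂+ω₃+ω₄ = 8.0000  →  vx = (0.08/4)·8.0000 = 0.1600
−ω₁+ω₂+ω₃−ω₄ = -9.0000  →  vy = (0.08/4)·-9.0000 = -0.1800
−ω₁+ω₂−ω₃+ω₄ = -14.0000  →  ωz = (0.08/1.1200)·-14.0000 = -1.0000

(0.1600, -0.1800, -1.0000)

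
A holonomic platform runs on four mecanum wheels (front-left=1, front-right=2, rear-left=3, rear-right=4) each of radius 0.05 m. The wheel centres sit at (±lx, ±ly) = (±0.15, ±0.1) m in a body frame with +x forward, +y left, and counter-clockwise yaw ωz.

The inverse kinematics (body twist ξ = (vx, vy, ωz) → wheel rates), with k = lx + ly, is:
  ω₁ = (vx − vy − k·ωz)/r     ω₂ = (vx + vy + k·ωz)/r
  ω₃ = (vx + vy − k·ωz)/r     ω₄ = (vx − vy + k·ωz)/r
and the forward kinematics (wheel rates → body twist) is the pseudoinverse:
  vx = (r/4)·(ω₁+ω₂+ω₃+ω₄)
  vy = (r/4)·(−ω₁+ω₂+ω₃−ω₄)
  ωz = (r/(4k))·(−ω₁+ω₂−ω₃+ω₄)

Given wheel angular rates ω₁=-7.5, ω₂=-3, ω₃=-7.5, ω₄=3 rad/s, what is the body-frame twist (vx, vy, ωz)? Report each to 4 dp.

k = lx + ly = 0.15 + 0.1 = 0.2500
ω₁+ω₂+ω₃+ω₄ = -15.0000  →  vx = (0.05/4)·-15.0000 = -0.1875
−ω₁+ω₂+ω₃−ω₄ = -6.0000  →  vy = (0.05/4)·-6.0000 = -0.0750
−ω₁+ω₂−ω₃+ω₄ = 15.0000  →  ωz = (0.05/1.0000)·15.0000 = 0.7500

(-0.1875, -0.0750, 0.7500)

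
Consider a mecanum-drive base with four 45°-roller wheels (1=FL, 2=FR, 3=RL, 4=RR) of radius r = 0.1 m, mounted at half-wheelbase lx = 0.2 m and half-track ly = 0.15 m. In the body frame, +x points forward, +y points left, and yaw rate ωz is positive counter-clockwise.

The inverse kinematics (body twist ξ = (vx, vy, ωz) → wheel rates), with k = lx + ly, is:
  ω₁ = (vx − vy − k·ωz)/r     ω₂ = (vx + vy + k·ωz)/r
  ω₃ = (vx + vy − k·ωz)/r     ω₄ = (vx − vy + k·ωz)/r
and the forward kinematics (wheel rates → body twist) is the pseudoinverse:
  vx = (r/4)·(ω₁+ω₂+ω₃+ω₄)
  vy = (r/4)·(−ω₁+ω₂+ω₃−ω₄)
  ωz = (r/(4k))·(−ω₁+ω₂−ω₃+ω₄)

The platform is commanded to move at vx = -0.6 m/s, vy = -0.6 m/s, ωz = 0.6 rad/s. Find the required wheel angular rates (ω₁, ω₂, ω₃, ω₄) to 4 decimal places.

(-2.1000, -9.9000, -14.1000, 2.1000)

k = lx + ly = 0.2 + 0.15 = 0.3500;  k·ωz = 0.3500·0.6 = 0.2100
ω₁ (FL) = (vx − vy − k·ωz)/r = -0.2100/0.1 = -2.1000
ω₂ (FR) = (vx + vy + k·ωz)/r = -0.9900/0.1 = -9.9000
ω₃ (RL) = (vx + vy − k·ωz)/r = -1.4100/0.1 = -14.1000
ω₄ (RR) = (vx − vy + k·ωz)/r = 0.2100/0.1 = 2.1000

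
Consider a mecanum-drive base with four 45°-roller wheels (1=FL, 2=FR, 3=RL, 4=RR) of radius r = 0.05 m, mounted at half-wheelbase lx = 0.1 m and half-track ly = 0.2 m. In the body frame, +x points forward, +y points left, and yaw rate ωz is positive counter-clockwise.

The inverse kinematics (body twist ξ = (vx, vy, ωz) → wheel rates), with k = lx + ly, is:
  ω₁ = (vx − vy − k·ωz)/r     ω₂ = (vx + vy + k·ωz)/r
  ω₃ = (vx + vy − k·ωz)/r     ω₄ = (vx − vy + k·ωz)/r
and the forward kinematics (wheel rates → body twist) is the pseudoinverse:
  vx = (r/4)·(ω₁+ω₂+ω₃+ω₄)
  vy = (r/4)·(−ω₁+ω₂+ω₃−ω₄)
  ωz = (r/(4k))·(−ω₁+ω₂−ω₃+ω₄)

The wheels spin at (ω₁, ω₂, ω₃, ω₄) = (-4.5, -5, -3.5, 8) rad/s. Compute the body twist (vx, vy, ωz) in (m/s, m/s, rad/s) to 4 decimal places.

(-0.0625, -0.1500, 0.4583)

k = lx + ly = 0.1 + 0.2 = 0.3000
ω₁+ω₂+ω₃+ω₄ = -5.0000  →  vx = (0.05/4)·-5.0000 = -0.0625
−ω₁+ω₂+ω₃−ω₄ = -12.0000  →  vy = (0.05/4)·-12.0000 = -0.1500
−ω₁+ω₂−ω₃+ω₄ = 11.0000  →  ωz = (0.05/1.2000)·11.0000 = 0.4583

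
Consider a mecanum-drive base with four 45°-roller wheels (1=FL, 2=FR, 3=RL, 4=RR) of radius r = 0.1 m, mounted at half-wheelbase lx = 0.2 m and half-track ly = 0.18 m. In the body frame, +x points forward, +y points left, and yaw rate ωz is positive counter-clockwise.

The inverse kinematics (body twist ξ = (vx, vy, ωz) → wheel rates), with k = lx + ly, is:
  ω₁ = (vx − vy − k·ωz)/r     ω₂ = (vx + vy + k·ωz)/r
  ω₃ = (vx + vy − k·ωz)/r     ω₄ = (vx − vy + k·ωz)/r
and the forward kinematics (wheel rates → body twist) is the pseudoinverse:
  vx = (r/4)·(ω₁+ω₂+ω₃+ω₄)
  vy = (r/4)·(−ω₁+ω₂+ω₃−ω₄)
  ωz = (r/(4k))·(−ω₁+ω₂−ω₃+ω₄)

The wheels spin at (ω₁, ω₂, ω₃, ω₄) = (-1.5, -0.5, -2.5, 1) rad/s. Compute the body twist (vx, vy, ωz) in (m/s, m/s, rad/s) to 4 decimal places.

(-0.0875, -0.0625, 0.2961)

k = lx + ly = 0.2 + 0.18 = 0.3800
ω₁+ω₂+ω₃+ω₄ = -3.5000  →  vx = (0.1/4)·-3.5000 = -0.0875
−ω₁+ω₂+ω₃−ω₄ = -2.5000  →  vy = (0.1/4)·-2.5000 = -0.0625
−ω₁+ω₂−ω₃+ω₄ = 4.5000  →  ωz = (0.1/1.5200)·4.5000 = 0.2961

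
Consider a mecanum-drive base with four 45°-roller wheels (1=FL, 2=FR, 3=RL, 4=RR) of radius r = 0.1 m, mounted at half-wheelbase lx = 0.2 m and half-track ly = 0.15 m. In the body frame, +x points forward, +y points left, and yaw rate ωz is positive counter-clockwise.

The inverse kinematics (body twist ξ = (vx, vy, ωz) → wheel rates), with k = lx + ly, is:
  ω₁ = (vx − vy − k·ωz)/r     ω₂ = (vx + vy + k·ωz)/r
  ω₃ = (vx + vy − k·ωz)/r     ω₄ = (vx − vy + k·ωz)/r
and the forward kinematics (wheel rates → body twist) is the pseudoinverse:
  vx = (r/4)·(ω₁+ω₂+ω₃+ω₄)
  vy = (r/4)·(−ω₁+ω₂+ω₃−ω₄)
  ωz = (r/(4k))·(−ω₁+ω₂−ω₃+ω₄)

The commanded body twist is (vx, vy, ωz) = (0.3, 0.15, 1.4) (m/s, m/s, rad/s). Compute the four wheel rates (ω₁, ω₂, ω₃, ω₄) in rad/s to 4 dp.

k = lx + ly = 0.2 + 0.15 = 0.3500;  k·ωz = 0.3500·1.4 = 0.4900
ω₁ (FL) = (vx − vy − k·ωz)/r = -0.3400/0.1 = -3.4000
ω₂ (FR) = (vx + vy + k·ωz)/r = 0.9400/0.1 = 9.4000
ω₃ (RL) = (vx + vy − k·ωz)/r = -0.0400/0.1 = -0.4000
ω₄ (RR) = (vx − vy + k·ωz)/r = 0.6400/0.1 = 6.4000

(-3.4000, 9.4000, -0.4000, 6.4000)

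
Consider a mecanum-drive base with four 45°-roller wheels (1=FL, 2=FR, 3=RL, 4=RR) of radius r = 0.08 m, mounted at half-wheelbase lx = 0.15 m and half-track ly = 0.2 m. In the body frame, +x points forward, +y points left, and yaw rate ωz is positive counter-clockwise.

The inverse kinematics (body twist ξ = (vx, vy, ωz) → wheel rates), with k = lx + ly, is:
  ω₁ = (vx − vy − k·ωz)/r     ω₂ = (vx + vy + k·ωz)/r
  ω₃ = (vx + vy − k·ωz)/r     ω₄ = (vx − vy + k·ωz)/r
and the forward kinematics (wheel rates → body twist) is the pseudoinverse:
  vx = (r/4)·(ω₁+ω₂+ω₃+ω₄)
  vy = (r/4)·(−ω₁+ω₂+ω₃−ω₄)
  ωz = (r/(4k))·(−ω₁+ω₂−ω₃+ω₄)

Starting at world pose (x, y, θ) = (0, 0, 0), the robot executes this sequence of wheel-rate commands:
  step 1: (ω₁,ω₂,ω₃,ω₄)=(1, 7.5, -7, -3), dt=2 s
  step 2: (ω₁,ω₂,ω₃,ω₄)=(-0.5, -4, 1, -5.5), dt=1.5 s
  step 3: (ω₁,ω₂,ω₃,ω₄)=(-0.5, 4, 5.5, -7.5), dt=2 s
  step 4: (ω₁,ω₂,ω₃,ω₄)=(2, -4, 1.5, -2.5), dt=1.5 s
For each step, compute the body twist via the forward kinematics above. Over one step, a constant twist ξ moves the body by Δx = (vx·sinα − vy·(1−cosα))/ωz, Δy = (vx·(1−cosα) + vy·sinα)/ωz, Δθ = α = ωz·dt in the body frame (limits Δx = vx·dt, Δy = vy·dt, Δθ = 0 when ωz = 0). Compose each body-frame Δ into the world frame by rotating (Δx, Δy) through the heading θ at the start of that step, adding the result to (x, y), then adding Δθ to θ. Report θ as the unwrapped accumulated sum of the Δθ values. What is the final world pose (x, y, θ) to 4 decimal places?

(-0.2890, 0.6310, -1.4857)

step 1: ξ=(vx,vy,ωz)=(-0.0300, 0.0500, 0.6000), dt=2.0 → body Δ=(-0.0997, 0.0458, 1.2000) → world pose (-0.0997, 0.0458, 1.2000)
step 2: ξ=(vx,vy,ωz)=(-0.1800, 0.0600, -0.5714), dt=1.5 → body Δ=(-0.2019, 0.1882, -0.8571) → world pose (-0.3483, -0.0742, 0.3429)
step 3: ξ=(vx,vy,ωz)=(0.0300, 0.3500, -0.4857), dt=2.0 → body Δ=(0.3651, 0.5681, -0.9714) → world pose (-0.1954, 0.5836, -0.6286)
step 4: ξ=(vx,vy,ωz)=(-0.0600, -0.0400, -0.5714), dt=1.5 → body Δ=(-0.1036, -0.0167, -0.8571) → world pose (-0.2890, 0.6310, -1.4857)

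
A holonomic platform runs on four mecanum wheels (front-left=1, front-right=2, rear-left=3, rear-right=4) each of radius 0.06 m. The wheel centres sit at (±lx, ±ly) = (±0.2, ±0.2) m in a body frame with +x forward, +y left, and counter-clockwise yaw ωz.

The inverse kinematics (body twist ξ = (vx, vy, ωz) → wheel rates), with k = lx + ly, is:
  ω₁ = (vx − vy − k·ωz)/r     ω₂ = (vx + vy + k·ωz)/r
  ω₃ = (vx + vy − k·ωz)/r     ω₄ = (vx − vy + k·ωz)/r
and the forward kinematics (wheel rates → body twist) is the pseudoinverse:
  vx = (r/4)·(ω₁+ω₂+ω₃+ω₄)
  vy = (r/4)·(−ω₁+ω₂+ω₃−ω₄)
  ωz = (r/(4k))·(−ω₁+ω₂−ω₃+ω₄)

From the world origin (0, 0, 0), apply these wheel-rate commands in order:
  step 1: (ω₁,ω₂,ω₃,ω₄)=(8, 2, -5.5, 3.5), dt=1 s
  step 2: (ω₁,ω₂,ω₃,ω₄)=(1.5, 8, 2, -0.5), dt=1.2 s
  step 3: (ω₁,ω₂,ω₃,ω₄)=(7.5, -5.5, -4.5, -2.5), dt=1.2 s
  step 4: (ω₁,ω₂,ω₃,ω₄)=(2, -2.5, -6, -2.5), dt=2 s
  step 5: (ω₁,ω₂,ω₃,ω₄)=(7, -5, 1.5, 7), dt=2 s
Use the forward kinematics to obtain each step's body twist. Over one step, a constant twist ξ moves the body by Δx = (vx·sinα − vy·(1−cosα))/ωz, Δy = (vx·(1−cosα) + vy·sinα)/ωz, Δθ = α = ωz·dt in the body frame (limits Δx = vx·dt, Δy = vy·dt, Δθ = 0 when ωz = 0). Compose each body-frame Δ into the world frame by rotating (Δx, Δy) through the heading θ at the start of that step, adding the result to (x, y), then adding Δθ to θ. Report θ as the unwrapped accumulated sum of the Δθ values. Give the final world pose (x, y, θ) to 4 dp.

(-0.0910, -1.0655, -0.7650)

step 1: ξ=(vx,vy,ωz)=(0.1200, -0.2250, 0.1125), dt=1.0 → body Δ=(0.1324, -0.2178, 0.1125) → world pose (0.1324, -0.2178, 0.1125)
step 2: ξ=(vx,vy,ωz)=(0.1650, 0.1350, 0.1500), dt=1.2 → body Δ=(0.1824, 0.1789, 0.1800) → world pose (0.2935, -0.0195, 0.2925)
step 3: ξ=(vx,vy,ωz)=(-0.0750, -0.2250, -0.4125), dt=1.2 → body Δ=(-0.1518, -0.2373, -0.4950) → world pose (0.2166, -0.2905, -0.2025)
step 4: ξ=(vx,vy,ωz)=(-0.1350, -0.1200, -0.0375), dt=2.0 → body Δ=(-0.2787, -0.2297, -0.0750) → world pose (-0.1027, -0.4594, -0.2775)
step 5: ξ=(vx,vy,ωz)=(0.1575, -0.2625, -0.2437), dt=2.0 → body Δ=(0.1772, -0.5797, -0.4875) → world pose (-0.0910, -1.0655, -0.7650)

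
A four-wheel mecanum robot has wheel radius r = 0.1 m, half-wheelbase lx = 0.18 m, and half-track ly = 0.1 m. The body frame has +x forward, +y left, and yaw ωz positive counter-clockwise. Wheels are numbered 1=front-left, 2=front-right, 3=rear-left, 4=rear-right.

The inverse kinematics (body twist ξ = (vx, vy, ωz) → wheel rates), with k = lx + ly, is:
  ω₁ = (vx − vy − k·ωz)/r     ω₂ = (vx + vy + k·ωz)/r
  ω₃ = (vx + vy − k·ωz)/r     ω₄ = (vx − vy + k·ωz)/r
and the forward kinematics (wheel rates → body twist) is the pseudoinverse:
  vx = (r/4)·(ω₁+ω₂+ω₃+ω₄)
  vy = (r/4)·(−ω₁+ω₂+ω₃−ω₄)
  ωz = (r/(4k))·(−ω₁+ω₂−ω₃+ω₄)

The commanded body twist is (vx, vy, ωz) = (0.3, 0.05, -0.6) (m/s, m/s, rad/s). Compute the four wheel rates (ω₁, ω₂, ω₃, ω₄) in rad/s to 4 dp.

k = lx + ly = 0.18 + 0.1 = 0.2800;  k·ωz = 0.2800·-0.6 = -0.1680
ω₁ (FL) = (vx − vy − k·ωz)/r = 0.4180/0.1 = 4.1800
ω₂ (FR) = (vx + vy + k·ωz)/r = 0.1820/0.1 = 1.8200
ω₃ (RL) = (vx + vy − k·ωz)/r = 0.5180/0.1 = 5.1800
ω₄ (RR) = (vx − vy + k·ωz)/r = 0.0820/0.1 = 0.8200

(4.1800, 1.8200, 5.1800, 0.8200)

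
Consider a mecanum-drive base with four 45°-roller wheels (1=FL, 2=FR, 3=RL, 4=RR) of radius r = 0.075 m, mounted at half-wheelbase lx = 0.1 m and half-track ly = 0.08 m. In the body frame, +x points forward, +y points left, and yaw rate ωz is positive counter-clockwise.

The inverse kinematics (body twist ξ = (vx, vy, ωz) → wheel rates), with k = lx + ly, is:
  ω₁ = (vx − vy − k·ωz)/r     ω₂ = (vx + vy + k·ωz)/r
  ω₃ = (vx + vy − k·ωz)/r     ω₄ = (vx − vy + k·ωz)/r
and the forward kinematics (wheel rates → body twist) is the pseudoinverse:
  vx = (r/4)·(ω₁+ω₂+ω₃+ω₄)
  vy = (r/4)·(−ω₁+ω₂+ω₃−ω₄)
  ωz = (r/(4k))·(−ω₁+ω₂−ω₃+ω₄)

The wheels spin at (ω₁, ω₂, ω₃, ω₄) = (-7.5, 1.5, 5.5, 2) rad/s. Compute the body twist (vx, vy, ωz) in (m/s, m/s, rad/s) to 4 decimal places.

k = lx + ly = 0.1 + 0.08 = 0.1800
ω₁+ω₂+ω₃+ω₄ = 1.5000  →  vx = (0.075/4)·1.5000 = 0.0281
−ω₁+ω₂+ω₃−ω₄ = 12.5000  →  vy = (0.075/4)·12.5000 = 0.2344
−ω₁+ω₂−ω₃+ω₄ = 5.5000  →  ωz = (0.075/0.7200)·5.5000 = 0.5729

(0.0281, 0.2344, 0.5729)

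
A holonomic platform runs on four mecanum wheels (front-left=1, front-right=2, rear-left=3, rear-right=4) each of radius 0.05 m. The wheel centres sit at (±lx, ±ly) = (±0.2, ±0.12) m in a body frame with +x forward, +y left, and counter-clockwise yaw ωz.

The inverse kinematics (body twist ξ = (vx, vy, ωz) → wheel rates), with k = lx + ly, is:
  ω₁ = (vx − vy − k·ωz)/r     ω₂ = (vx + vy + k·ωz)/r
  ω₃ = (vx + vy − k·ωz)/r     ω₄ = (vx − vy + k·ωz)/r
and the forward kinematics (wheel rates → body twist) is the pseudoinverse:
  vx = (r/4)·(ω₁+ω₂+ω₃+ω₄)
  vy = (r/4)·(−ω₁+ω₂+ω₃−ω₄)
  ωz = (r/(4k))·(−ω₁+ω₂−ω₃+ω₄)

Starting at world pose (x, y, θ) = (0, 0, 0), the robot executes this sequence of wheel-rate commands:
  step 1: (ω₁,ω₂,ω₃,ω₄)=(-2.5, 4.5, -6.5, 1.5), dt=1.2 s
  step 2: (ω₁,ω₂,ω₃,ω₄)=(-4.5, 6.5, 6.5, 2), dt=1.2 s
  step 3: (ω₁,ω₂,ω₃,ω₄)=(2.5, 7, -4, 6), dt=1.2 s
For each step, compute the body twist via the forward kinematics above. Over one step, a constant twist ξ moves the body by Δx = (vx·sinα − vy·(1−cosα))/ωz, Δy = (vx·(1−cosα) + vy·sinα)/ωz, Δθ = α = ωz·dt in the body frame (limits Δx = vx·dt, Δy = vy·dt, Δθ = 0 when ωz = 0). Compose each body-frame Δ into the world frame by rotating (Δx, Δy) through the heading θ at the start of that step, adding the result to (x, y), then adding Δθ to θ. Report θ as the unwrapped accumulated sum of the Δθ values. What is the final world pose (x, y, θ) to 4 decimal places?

(0.0081, 0.3885, 1.6875)

step 1: ξ=(vx,vy,ωz)=(-0.0375, -0.0125, 0.5859), dt=1.2 → body Δ=(-0.0363, -0.0290, 0.7031) → world pose (-0.0363, -0.0290, 0.7031)
step 2: ξ=(vx,vy,ωz)=(0.1313, 0.1938, 0.2539), dt=1.2 → body Δ=(0.1199, 0.2527, 0.3047) → world pose (-0.1083, 0.2414, 1.0078)
step 3: ξ=(vx,vy,ωz)=(0.1438, -0.0688, 0.5664), dt=1.2 → body Δ=(0.1865, -0.0199, 0.6797) → world pose (0.0081, 0.3885, 1.6875)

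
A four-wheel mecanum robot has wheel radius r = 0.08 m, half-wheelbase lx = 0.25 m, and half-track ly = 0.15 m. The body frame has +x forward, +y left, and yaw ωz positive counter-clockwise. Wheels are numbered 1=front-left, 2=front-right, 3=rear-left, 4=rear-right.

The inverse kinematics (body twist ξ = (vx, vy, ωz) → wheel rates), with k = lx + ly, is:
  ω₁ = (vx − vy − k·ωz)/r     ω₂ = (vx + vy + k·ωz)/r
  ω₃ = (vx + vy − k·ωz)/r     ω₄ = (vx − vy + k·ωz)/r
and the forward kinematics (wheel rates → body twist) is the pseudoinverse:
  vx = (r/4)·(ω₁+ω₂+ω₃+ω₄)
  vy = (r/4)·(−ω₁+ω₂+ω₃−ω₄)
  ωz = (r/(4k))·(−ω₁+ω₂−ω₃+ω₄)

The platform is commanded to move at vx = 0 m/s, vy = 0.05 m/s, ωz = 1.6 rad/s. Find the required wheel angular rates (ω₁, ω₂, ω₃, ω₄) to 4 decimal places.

(-8.6250, 8.6250, -7.3750, 7.3750)

k = lx + ly = 0.25 + 0.15 = 0.4000;  k·ωz = 0.4000·1.6 = 0.6400
ω₁ (FL) = (vx − vy − k·ωz)/r = -0.6900/0.08 = -8.6250
ω₂ (FR) = (vx + vy + k·ωz)/r = 0.6900/0.08 = 8.6250
ω₃ (RL) = (vx + vy − k·ωz)/r = -0.5900/0.08 = -7.3750
ω₄ (RR) = (vx − vy + k·ωz)/r = 0.5900/0.08 = 7.3750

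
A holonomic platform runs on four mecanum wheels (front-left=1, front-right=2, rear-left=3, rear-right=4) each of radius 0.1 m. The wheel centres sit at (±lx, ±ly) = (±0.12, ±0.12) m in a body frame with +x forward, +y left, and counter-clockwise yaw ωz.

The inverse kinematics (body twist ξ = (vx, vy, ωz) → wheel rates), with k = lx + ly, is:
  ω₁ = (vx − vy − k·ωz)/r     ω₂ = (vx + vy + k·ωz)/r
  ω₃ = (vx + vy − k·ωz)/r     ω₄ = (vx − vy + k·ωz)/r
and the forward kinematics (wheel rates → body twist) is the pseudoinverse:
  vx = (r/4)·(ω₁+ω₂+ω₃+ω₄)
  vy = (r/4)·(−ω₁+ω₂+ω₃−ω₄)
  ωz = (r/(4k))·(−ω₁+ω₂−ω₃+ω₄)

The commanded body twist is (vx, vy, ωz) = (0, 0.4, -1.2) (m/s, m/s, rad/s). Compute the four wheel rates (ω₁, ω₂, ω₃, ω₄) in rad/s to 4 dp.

(-1.1200, 1.1200, 6.8800, -6.8800)

k = lx + ly = 0.12 + 0.12 = 0.2400;  k·ωz = 0.2400·-1.2 = -0.2880
ω₁ (FL) = (vx − vy − k·ωz)/r = -0.1120/0.1 = -1.1200
ω₂ (FR) = (vx + vy + k·ωz)/r = 0.1120/0.1 = 1.1200
ω₃ (RL) = (vx + vy − k·ωz)/r = 0.6880/0.1 = 6.8800
ω₄ (RR) = (vx − vy + k·ωz)/r = -0.6880/0.1 = -6.8800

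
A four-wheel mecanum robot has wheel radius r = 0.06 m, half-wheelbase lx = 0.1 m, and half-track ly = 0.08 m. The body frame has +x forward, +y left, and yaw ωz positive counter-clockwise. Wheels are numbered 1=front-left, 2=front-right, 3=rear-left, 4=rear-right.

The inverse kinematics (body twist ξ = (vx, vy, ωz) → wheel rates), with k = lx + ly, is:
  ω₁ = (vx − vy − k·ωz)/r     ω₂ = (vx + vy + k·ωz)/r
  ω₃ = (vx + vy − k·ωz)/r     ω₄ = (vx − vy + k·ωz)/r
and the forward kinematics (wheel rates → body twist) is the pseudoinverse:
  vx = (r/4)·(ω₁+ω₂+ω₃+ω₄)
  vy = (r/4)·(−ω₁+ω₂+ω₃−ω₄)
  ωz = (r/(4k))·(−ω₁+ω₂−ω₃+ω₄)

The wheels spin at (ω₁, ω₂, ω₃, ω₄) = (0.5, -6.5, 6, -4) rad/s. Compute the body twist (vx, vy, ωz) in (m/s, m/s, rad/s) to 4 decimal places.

(-0.0600, 0.0450, -1.4167)

k = lx + ly = 0.1 + 0.08 = 0.1800
ω₁+ω₂+ω₃+ω₄ = -4.0000  →  vx = (0.06/4)·-4.0000 = -0.0600
−ω₁+ω₂+ω₃−ω₄ = 3.0000  →  vy = (0.06/4)·3.0000 = 0.0450
−ω₁+ω₂−ω₃+ω₄ = -17.0000  →  ωz = (0.06/0.7200)·-17.0000 = -1.4167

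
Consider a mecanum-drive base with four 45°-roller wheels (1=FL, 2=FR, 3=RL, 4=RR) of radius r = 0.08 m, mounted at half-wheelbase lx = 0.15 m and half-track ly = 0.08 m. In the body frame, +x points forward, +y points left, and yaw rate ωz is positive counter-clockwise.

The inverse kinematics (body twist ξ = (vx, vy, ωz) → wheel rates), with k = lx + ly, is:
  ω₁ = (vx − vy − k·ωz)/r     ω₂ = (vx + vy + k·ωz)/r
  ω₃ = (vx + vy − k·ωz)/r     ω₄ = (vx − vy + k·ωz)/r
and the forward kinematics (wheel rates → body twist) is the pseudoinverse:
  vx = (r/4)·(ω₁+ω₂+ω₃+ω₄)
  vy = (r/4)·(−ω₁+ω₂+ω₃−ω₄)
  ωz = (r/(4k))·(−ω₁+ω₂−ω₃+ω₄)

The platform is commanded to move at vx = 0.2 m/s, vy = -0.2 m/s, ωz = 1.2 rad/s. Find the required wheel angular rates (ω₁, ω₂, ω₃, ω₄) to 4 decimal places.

k = lx + ly = 0.15 + 0.08 = 0.2300;  k·ωz = 0.2300·1.2 = 0.2760
ω₁ (FL) = (vx − vy − k·ωz)/r = 0.1240/0.08 = 1.5500
ω₂ (FR) = (vx + vy + k·ωz)/r = 0.2760/0.08 = 3.4500
ω₃ (RL) = (vx + vy − k·ωz)/r = -0.2760/0.08 = -3.4500
ω₄ (RR) = (vx − vy + k·ωz)/r = 0.6760/0.08 = 8.4500

(1.5500, 3.4500, -3.4500, 8.4500)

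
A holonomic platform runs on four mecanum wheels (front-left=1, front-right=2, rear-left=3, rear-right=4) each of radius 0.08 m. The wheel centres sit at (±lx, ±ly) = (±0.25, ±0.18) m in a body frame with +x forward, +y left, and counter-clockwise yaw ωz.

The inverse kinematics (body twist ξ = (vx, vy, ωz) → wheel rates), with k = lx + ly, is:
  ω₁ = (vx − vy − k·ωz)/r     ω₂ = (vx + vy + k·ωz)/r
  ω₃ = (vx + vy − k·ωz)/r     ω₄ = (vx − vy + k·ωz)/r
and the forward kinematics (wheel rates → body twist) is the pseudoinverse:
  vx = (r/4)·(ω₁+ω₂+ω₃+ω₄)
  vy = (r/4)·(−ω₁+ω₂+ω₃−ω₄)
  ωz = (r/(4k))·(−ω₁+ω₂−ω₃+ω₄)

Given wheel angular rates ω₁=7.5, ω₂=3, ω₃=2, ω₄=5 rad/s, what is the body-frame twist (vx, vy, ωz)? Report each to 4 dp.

(0.3500, -0.1500, -0.0698)

k = lx + ly = 0.25 + 0.18 = 0.4300
ω₁+ω₂+ω₃+ω₄ = 17.5000  →  vx = (0.08/4)·17.5000 = 0.3500
−ω₁+ω₂+ω₃−ω₄ = -7.5000  →  vy = (0.08/4)·-7.5000 = -0.1500
−ω₁+ω₂−ω₃+ω₄ = -1.5000  →  ωz = (0.08/1.7200)·-1.5000 = -0.0698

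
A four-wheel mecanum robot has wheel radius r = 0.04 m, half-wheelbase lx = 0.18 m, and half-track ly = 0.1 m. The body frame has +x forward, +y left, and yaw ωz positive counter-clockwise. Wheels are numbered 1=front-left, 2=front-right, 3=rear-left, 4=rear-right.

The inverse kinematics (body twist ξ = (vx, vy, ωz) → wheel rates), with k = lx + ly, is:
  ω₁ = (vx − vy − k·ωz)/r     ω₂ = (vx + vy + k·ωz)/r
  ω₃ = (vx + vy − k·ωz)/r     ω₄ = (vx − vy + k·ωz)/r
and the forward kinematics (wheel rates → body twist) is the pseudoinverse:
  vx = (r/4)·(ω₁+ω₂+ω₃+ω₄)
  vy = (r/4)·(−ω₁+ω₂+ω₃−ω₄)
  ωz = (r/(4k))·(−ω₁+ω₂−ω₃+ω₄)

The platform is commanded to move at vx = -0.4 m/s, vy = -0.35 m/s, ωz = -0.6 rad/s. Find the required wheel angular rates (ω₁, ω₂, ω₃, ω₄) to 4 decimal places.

(2.9500, -22.9500, -14.5500, -5.4500)

k = lx + ly = 0.18 + 0.1 = 0.2800;  k·ωz = 0.2800·-0.6 = -0.1680
ω₁ (FL) = (vx − vy − k·ωz)/r = 0.1180/0.04 = 2.9500
ω₂ (FR) = (vx + vy + k·ωz)/r = -0.9180/0.04 = -22.9500
ω₃ (RL) = (vx + vy − k·ωz)/r = -0.5820/0.04 = -14.5500
ω₄ (RR) = (vx − vy + k·ωz)/r = -0.2180/0.04 = -5.4500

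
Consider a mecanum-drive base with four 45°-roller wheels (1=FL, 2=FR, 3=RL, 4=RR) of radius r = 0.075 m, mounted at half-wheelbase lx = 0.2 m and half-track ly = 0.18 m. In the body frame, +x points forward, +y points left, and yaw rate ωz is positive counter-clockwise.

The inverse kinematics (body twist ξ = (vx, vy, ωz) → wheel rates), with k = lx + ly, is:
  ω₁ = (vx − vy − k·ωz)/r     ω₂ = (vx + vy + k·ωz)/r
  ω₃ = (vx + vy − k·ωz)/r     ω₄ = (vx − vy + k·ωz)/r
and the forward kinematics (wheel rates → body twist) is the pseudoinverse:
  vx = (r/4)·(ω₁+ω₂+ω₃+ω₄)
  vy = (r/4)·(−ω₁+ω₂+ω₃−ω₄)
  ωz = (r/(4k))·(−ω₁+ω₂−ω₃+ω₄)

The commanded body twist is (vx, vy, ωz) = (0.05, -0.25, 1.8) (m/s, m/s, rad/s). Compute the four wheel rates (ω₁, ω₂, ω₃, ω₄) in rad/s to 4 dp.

k = lx + ly = 0.2 + 0.18 = 0.3800;  k·ωz = 0.3800·1.8 = 0.6840
ω₁ (FL) = (vx − vy − k·ωz)/r = -0.3840/0.075 = -5.1200
ω₂ (FR) = (vx + vy + k·ωz)/r = 0.4840/0.075 = 6.4533
ω₃ (RL) = (vx + vy − k·ωz)/r = -0.8840/0.075 = -11.7867
ω₄ (RR) = (vx − vy + k·ωz)/r = 0.9840/0.075 = 13.1200

(-5.1200, 6.4533, -11.7867, 13.1200)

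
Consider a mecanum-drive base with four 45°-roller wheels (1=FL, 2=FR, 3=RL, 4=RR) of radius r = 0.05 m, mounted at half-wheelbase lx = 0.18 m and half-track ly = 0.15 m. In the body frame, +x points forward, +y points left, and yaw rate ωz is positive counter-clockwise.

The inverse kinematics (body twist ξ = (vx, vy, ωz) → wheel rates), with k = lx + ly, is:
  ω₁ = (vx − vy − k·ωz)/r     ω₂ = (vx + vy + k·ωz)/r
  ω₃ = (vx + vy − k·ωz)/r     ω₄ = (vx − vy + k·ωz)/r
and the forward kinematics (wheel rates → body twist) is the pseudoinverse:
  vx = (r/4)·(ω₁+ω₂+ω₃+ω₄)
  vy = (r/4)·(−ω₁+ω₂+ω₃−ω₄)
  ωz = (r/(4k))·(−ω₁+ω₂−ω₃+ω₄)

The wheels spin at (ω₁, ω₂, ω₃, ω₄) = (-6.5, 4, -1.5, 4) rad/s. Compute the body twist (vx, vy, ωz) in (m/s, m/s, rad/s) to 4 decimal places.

k = lx + ly = 0.18 + 0.15 = 0.3300
ω₁+ω₂+ω₃+ω₄ = 0.0000  →  vx = (0.05/4)·0.0000 = 0.0000
−ω₁+ω₂+ω₃−ω₄ = 5.0000  →  vy = (0.05/4)·5.0000 = 0.0625
−ω₁+ω₂−ω₃+ω₄ = 16.0000  →  ωz = (0.05/1.3200)·16.0000 = 0.6061

(0.0000, 0.0625, 0.6061)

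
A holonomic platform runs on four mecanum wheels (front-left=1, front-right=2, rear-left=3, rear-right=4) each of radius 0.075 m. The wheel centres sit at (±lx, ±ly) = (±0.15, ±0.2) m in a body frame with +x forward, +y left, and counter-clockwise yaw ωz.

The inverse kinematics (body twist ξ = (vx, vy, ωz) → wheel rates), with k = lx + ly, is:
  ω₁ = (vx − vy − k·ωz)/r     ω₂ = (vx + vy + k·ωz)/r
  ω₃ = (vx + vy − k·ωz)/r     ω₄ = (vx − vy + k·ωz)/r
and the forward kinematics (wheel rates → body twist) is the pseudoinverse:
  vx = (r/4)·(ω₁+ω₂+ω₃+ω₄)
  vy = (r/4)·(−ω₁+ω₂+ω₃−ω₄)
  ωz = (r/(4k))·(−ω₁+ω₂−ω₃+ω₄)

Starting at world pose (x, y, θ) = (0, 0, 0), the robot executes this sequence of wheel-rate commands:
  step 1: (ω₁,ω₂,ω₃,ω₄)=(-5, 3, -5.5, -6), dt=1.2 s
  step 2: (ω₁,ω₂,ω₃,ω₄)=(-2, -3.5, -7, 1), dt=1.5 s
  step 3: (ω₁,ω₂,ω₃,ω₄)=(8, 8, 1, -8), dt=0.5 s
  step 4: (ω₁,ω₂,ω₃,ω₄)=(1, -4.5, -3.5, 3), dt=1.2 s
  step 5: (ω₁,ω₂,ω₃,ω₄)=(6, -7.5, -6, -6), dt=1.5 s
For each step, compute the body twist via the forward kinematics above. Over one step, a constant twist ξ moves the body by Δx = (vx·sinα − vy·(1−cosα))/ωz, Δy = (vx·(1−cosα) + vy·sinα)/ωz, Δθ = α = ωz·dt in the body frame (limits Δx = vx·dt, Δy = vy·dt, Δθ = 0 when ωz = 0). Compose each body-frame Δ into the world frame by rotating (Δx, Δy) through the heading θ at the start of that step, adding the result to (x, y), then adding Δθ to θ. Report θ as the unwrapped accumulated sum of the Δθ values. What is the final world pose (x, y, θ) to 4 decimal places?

(-0.5209, -0.8820, -0.2571)

step 1: ξ=(vx,vy,ωz)=(-0.2531, 0.1594, 0.4018), dt=1.2 → body Δ=(-0.3373, 0.1121, 0.4821) → world pose (-0.3373, 0.1121, 0.4821)
step 2: ξ=(vx,vy,ωz)=(-0.2156, -0.1781, 0.3482), dt=1.5 → body Δ=(-0.2407, -0.3378, 0.5223) → world pose (-0.3940, -0.2988, 1.0045)
step 3: ξ=(vx,vy,ωz)=(0.1687, 0.1687, -0.4821), dt=0.5 → body Δ=(0.0937, 0.0734, -0.2411) → world pose (-0.4057, -0.1803, 0.7634)
step 4: ξ=(vx,vy,ωz)=(-0.0750, -0.2250, 0.0536), dt=1.2 → body Δ=(-0.0813, -0.2727, 0.0643) → world pose (-0.2759, -0.4335, 0.8277)
step 5: ξ=(vx,vy,ωz)=(-0.2531, -0.2531, -0.7232), dt=1.5 → body Δ=(-0.4960, -0.1230, -1.0848) → world pose (-0.5209, -0.8820, -0.2571)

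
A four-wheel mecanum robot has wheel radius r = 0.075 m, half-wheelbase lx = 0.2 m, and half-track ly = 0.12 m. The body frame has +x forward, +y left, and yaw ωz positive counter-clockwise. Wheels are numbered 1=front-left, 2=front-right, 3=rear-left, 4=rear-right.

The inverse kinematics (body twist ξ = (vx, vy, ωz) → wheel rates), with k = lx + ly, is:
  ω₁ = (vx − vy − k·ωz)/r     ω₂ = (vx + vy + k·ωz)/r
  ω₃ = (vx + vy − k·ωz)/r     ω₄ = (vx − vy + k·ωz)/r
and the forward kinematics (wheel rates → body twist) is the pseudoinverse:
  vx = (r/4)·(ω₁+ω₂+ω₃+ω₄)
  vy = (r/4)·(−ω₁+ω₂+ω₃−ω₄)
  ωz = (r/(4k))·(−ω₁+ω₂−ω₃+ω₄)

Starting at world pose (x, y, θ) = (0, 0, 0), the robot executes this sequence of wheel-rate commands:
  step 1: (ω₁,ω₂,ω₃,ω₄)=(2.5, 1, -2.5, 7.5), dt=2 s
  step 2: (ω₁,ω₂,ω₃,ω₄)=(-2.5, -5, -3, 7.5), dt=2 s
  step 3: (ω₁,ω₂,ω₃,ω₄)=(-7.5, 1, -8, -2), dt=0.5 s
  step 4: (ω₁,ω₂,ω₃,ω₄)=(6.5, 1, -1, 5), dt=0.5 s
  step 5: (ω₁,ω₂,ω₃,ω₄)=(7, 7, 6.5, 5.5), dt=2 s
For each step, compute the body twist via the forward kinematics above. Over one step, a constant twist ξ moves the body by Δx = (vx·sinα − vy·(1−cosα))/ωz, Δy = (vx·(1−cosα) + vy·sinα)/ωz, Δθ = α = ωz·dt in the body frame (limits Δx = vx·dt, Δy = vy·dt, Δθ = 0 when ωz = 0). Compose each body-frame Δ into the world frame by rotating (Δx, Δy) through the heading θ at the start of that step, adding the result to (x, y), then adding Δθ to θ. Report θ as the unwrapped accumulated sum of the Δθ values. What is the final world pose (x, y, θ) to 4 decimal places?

(0.2972, 0.3280, 2.2559)

step 1: ξ=(vx,vy,ωz)=(0.1594, -0.2156, 0.4980), dt=2.0 → body Δ=(0.4662, -0.2173, 0.9961) → world pose (0.4662, -0.2173, 0.9961)
step 2: ξ=(vx,vy,ωz)=(-0.0562, -0.2437, 0.4688), dt=2.0 → body Δ=(0.1155, -0.4681, 0.9375) → world pose (0.9219, -0.3748, 1.9336)
step 3: ξ=(vx,vy,ωz)=(-0.3094, 0.0469, 0.8496), dt=0.5 → body Δ=(-0.1550, -0.0096, 0.4248) → world pose (0.9859, -0.5163, 2.3584)
step 4: ξ=(vx,vy,ωz)=(0.2156, -0.2156, 0.0293), dt=0.5 → body Δ=(0.1086, -0.1070, 0.0146) → world pose (0.9845, -0.3639, 2.3730)
step 5: ξ=(vx,vy,ωz)=(0.4875, 0.0188, -0.0586), dt=2.0 → body Δ=(0.9750, -0.0196, -0.1172) → world pose (0.2972, 0.3280, 2.2559)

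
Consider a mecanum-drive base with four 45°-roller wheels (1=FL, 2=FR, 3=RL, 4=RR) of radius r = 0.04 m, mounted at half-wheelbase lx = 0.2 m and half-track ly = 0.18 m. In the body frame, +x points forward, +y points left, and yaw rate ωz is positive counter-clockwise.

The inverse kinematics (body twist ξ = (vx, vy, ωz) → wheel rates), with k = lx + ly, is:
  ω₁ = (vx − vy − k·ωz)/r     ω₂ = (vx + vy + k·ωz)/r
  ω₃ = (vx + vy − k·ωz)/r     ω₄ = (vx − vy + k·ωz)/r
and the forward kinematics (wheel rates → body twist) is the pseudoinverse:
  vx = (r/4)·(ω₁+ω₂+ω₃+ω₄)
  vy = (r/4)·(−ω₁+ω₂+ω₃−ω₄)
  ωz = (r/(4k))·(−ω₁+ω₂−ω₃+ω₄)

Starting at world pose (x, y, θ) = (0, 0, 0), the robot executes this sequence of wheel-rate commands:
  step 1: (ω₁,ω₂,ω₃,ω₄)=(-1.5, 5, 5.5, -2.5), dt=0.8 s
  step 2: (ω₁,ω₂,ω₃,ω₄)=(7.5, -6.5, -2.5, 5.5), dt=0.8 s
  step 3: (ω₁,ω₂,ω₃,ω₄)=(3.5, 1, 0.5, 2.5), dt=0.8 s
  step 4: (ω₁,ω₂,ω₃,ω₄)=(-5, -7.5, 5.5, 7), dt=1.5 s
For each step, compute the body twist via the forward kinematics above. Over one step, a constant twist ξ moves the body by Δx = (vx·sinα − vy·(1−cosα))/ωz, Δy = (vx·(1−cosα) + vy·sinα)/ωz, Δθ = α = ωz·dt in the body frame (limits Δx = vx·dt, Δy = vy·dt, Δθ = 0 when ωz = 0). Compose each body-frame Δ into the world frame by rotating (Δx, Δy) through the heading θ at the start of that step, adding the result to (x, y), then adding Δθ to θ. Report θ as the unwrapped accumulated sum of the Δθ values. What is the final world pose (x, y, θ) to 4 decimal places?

(0.1112, -0.1672, -0.2079)

step 1: ξ=(vx,vy,ωz)=(0.0650, 0.1450, -0.0395), dt=0.8 → body Δ=(0.0538, 0.1152, -0.0316) → world pose (0.0538, 0.1152, -0.0316)
step 2: ξ=(vx,vy,ωz)=(0.0400, -0.2200, -0.1579), dt=0.8 → body Δ=(0.0208, -0.1776, -0.1263) → world pose (0.0690, -0.0630, -0.1579)
step 3: ξ=(vx,vy,ωz)=(0.0750, -0.0450, -0.0132), dt=0.8 → body Δ=(0.0598, -0.0363, -0.0105) → world pose (0.1224, -0.1082, -0.1684)
step 4: ξ=(vx,vy,ωz)=(0.0000, -0.0400, -0.0263), dt=1.5 → body Δ=(-0.0012, -0.0600, -0.0395) → world pose (0.1112, -0.1672, -0.2079)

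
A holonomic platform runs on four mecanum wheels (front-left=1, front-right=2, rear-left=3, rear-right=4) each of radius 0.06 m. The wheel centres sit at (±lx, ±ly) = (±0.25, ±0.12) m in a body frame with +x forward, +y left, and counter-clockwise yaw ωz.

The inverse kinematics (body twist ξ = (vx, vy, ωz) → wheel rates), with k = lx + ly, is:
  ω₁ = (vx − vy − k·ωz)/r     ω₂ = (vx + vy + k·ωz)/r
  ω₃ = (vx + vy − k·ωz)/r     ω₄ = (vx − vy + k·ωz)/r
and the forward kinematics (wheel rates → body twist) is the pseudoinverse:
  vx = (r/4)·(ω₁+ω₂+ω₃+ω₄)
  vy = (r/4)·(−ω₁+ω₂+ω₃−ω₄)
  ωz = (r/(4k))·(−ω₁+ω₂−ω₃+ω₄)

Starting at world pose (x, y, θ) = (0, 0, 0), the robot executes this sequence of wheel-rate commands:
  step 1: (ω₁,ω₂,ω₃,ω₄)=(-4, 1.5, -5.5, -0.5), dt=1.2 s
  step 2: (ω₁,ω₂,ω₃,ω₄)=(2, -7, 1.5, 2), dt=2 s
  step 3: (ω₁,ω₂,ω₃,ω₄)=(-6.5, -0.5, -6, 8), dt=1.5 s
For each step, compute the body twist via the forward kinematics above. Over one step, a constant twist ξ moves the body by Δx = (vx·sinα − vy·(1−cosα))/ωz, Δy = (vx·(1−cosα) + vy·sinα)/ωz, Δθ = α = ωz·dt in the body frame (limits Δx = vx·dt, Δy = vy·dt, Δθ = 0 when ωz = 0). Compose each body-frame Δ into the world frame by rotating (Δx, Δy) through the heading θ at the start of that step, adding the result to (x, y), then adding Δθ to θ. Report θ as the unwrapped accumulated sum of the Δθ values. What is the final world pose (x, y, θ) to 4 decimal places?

(-0.1716, -0.5102, 1.0378)

step 1: ξ=(vx,vy,ωz)=(-0.1275, 0.0075, 0.4257), dt=1.2 → body Δ=(-0.1487, -0.0296, 0.5108) → world pose (-0.1487, -0.0296, 0.5108)
step 2: ξ=(vx,vy,ωz)=(-0.0225, -0.1425, -0.3446), dt=2.0 → body Δ=(-0.1359, -0.2481, -0.6892) → world pose (-0.1460, -0.3125, -0.1784)
step 3: ξ=(vx,vy,ωz)=(-0.0750, -0.1200, 0.8108), dt=1.5 → body Δ=(0.0099, -0.1992, 1.2162) → world pose (-0.1716, -0.5102, 1.0378)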